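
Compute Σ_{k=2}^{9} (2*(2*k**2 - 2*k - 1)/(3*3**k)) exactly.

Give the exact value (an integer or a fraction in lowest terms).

r(k) = (2*k**2 + 2*k - 1)/(3*(2*k**2 - 2*k - 1)) after simplifying.
A = 1/3, B = 1, C = k**2 - k - 1/2.
Need (1/3)·f(k+1) − (1)·f(k) = k**2 - k - 1/2.
From deg A=0, deg B=0, deg C=2: d=2.
Coefficient equations give f(k) = -3*k**2/2.
Then R = B(k−1)f/C = -3*k**2/(2*k**2 - 2*k - 1), so s_k = R(k)·t_k = -2*k**2/3**k.
Check: Δs_k = 2*(2*k**2 - 2*k - 1)/(3*3**k). ✓
Σ_(k=2)^(9) t_k = s_(10) − s_(2) = -200/59049 − (-8/9) = 52288/59049.

Σ = 52288/59049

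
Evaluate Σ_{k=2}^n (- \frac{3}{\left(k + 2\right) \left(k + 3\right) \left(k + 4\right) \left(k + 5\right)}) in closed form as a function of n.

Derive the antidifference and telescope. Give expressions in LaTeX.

Step 1: r(k) = (k + 2)/(k + 6).
A = k + 2, B = k + 6, C = 1.
f must satisfy (k + 2)·f(k+1) − (k + 5)·f(k) = 1.
Bound: deg f ≤ 3.
Match coefficients ⇒ f(k) = k*(k**2 + 9*k + 26)/72.
Certificate R = B(k−1)f/C = k*(k + 5)*(k**2 + 9*k + 26)/72 gives s_k = k*(-k**2 - 9*k - 26)/(24*(k + 2)*(k + 3)*(k + 4)).
Verify: -3/(k**4 + 14*k**3 + 71*k**2 + 154*k + 120) matches t_k.
Telescope: S(n) = s_(n+1) − s_(2) = (-n**3 - 12*n**2 - 47*n - 36)/(24*(n**3 + 12*n**2 + 47*n + 60)) − (-1/30) = (-n**3 - 12*n**2 - 47*n + 60)/(120*(n**3 + 12*n**2 + 47*n + 60)).

S(n) = \frac{- n^{3} - 12 n^{2} - 47 n + 60}{120 \left(n^{3} + 12 n^{2} + 47 n + 60\right)}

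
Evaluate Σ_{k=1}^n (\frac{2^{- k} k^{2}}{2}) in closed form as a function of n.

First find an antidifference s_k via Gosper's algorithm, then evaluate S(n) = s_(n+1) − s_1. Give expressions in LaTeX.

S(n) = \frac{2^{- n} \left(6 \cdot 2^{n} - n^{2} - 4 n - 6\right)}{2}

Compute t_(k+1)/t_k: get (k + 1)**2/(2*k**2).
Normal form (A,B,C) = (1/2, 1, k**2).
Set up (1/2)·f(k+1) − (1)·f(k) − (k**2) = 0.
From deg A=0, deg B=0, deg C=2: d=2.
Coefficient equations give f(k) = -2*(k**2 + 2*k + 3).
R(k) = B(k−1)·f(k)/C(k) = -2*(k**2 + 2*k + 3)/k**2; s_k = R·t_k = (-k**2 - 2*k - 3)/2**k.
Δs = k**2/(2*2**k), as required.
s_(n+1) = 2**(-n - 1)*(-n**2 - 4*n - 6) and s_(1) = -3, so S(n) = (6*2**n - n**2 - 4*n - 6)/(2*2**n).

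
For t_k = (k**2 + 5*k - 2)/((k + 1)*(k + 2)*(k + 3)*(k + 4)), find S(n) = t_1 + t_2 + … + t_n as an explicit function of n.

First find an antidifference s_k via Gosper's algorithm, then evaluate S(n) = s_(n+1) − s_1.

S(n) = n*(n**2 + 5*n + 2)/(4*(n**3 + 9*n**2 + 26*n + 24))

Ratio r(k) = (k + 1)*(5*k + (k + 1)**2 + 3)/((k + 5)*(k**2 + 5*k - 2)).
Take A(k)=k + 1, B(k)=k + 5, C(k)=k**2 + 5*k - 2.
Solve (k + 1)·f(k+1) − (k + 4)·f(k) = k**2 + 5*k - 2.
d = 3 from the (1,1,2) case.
Coefficient equations give f(k) = k*(k**2 - 13)/6.
Certificate R = B(k−1)f/C = k*(k + 4)*(k**2 - 13)/(6*(k**2 + 5*k - 2)) gives s_k = k*(k**2 - 13)/(6*(k + 1)*(k + 2)*(k + 3)).
s_(k+1) − s_k = (k**2 + 5*k - 2)/(k**4 + 10*k**3 + 35*k**2 + 50*k + 24) = t_k.
Σ_(k=1)^n t_k = s_(n+1) − s_(1) = ((n**3 + 3*n**2 - 10*n - 12)/(6*(n**3 + 9*n**2 + 26*n + 24))) − (-1/12), i.e. n*(n**2 + 5*n + 2)/(4*(n**3 + 9*n**2 + 26*n + 24)).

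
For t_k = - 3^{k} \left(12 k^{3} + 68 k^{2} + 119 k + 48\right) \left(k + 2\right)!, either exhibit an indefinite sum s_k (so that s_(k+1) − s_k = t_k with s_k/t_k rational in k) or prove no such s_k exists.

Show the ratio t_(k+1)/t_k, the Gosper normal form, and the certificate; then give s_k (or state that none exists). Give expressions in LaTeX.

Ratio r(k) = 3*(12*k**4 + 140*k**3 + 603*k**2 + 1120*k + 741)/(12*k**3 + 68*k**2 + 119*k + 48).
So A=3*k + 9 and B=1, with C=k**3 + 17*k**2/3 + 119*k/12 + 4.
Set up (3*k + 9)·f(k+1) − (1)·f(k) − (k**3 + 17*k**2/3 + 119*k/12 + 4) = 0.
deg f ≤ 2 (via 1,0,3).
Match coefficients ⇒ f(k) = (2*k - 1)*(2*k + 3)/12.
R(k) = B(k−1)·f(k)/C(k) = (2*k - 1)*(2*k + 3)/(12*k**3 + 68*k**2 + 119*k + 48); s_k = R·t_k = -3**k*(2*k - 1)*(2*k + 3)*factorial(k + 2).
Verify: -3**k*(12*k**3 + 68*k**2 + 119*k + 48)*factorial(k + 2) matches t_k.

s_k = - 3^{k} \left(2 k - 1\right) \left(2 k + 3\right) \left(k + 2\right)!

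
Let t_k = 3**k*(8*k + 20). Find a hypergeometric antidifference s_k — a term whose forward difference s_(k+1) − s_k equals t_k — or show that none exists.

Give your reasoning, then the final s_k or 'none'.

s_k = 4*3**k*(k + 1)

r(k) = 3*(2*k + 7)/(2*k + 5) after simplifying.
So A=3 and B=1, with C=k + 5/2.
f must satisfy (3)·f(k+1) − (1)·f(k) = k + 5/2.
d = 1 from the (0,0,1) case.
Match coefficients ⇒ f(k) = (k + 1)/2.
So s_k = (B(k−1)f/C)·t_k = ((k + 1)/(2*k + 5))·t_k = 4*3**k*(k + 1).
Δs = 3**k*(8*k + 20), as required.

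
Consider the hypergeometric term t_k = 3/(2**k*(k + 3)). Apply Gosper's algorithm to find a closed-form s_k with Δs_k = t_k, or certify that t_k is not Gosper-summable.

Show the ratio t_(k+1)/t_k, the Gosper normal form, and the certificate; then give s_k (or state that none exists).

none — t_k is not Gosper-summable

t_(k+1)/t_k = (k + 3)/(2*(k + 4)).
A = k/2 + 3/2, B = k + 4, C = 1.
Need (k/2 + 3/2)·f(k+1) − (k + 3)·f(k) = 1.
Bound: deg f ≤ -1.
Bound -1 < 0, so the key equation has no polynomial solution.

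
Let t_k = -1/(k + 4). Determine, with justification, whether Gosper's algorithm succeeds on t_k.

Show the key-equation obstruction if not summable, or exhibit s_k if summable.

t_(k+1)/t_k = (k + 4)/(k + 5).
Take A(k)=k + 4, B(k)=k + 5, C(k)=1.
f must satisfy (k + 4)·f(k+1) − (k + 4)·f(k) = 1.
deg f ≤ 0 (via 1,1,0).
Generic f = c0 gives residual -1; -1 = 0 cannot hold, so t_k is not Gosper-summable.

No — the linear system for f has no solution.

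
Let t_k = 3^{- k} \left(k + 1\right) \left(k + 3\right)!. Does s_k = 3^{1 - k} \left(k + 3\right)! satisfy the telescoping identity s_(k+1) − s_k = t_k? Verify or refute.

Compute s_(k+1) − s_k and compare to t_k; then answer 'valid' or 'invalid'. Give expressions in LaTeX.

s_(k+1) = factorial(k + 4)/3**k
s_(k+1) − s_k = (k + 1)*factorial(k + 3)/3**k
(s_(k+1) − s_k) − t_k = 0

Valid — Δs_k = t_k.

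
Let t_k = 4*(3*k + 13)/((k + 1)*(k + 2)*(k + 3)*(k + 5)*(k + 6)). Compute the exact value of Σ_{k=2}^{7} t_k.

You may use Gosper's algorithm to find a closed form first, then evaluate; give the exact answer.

Compute t_(k+1)/t_k: get (k + 1)*(k + 5)*(3*k + 16)/((k + 4)*(k + 7)*(3*k + 13)).
Factor: A=k + 1; B=k + 7; C=k**2 + 25*k/3 + 52/3.
Need (k + 1)·f(k+1) − (k + 6)·f(k) = k**2 + 25*k/3 + 52/3.
deg f ≤ 5 (via 1,1,2).
Coefficient equations give f(k) = k*(k + 3)*(k + 4)*(k**2 + 8*k + 17)/30.
Certificate R = B(k−1)f/C = k*(k + 3)*(k + 6)*(k**2 + 8*k + 17)/(10*(3*k + 13)) gives s_k = 2*k*(k**2 + 8*k + 17)/(5*(k**3 + 8*k**2 + 17*k + 10)).
s_(k+1) − s_k = 4*(3*k + 13)/(k**5 + 17*k**4 + 107*k**3 + 307*k**2 + 396*k + 180) = t_k.
Evaluate s at k=8 and k=2: 232/585 and 37/105; difference 181/4095.

Σ = 181/4095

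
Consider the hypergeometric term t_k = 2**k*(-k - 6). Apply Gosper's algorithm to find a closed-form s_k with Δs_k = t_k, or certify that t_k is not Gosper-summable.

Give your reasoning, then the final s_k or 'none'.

s_k = 2**k*(-k - 4)

r(k) = 2*(k + 7)/(k + 6) after simplifying.
Gosper form: A/B · C(k+1)/C(k) with A=2, B=1, C=k + 6.
Key eq: (2)·f(k+1) = (1)·f(k) + (k + 6).
Degrees (0,0,1) ⇒ d ≤ 1.
Solving with deg f ≤ 1: f(k) = k + 4.
Certificate R = B(k−1)f/C = (k + 4)/(k + 6) gives s_k = 2**k*(-k - 4).
s_(k+1) − s_k = 2**k*(-k - 6) = t_k.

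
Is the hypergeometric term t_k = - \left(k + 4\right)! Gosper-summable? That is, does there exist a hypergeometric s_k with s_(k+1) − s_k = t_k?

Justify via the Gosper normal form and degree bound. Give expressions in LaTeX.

Ratio r(k) = k + 5.
Normal form (A,B,C) = (k + 5, 1, 1).
Key eq: (k + 5)·f(k+1) = (1)·f(k) + (1).
Degrees (1,0,0) ⇒ d ≤ -1.
deg f ≤ -1 is impossible — no certificate.

No. Not Gosper-summable.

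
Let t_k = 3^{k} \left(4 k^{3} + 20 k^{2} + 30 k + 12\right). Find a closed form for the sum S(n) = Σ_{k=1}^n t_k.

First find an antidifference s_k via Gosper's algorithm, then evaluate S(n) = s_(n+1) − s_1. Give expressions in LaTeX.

The ratio is 3*(2*k**3 + 16*k**2 + 41*k + 33)/(2*k**3 + 10*k**2 + 15*k + 6).
Gosper form: A/B · C(k+1)/C(k) with A=3, B=1, C=k**3 + 5*k**2 + 15*k/2 + 3.
Solve (3)·f(k+1) − (1)·f(k) = k**3 + 5*k**2 + 15*k/2 + 3.
d = 3 from the (0,0,3) case.
Solving with deg f ≤ 3: f(k) = (2*k**3 + k**2 + 3*k - 3)/4.
R(k) = B(k−1)·f(k)/C(k) = (2*k**3 + k**2 + 3*k - 3)/(2*(k + 2)*(2*k**2 + 6*k + 3)); s_k = R·t_k = 3**k*(2*k**3 + k**2 + 3*k - 3).
Verify: 3**k*(4*k**3 + 20*k**2 + 30*k + 12) matches t_k.
Σ_(k=1)^n t_k = s_(n+1) − s_(1) = (3**(n + 1)*(2*n**3 + 7*n**2 + 11*n + 3)) − (9), i.e. 6*3**n*n**3 + 21*3**n*n**2 + 33*3**n*n + 9*3**n - 9.

S(n) = 6 \cdot 3^{n} n^{3} + 21 \cdot 3^{n} n^{2} + 33 \cdot 3^{n} n + 9 \cdot 3^{n} - 9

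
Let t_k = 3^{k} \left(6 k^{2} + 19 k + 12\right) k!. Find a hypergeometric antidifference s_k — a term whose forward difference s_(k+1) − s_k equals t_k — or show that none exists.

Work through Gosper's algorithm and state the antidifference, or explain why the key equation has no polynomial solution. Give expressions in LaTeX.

The ratio is 3*(6*k**3 + 37*k**2 + 68*k + 37)/(6*k**2 + 19*k + 12).
Normal form (A,B,C) = (3*k + 3, 1, k**2 + 19*k/6 + 2).
f must satisfy (3*k + 3)·f(k+1) − (1)·f(k) = k**2 + 19*k/6 + 2.
From deg A=1, deg B=0, deg C=2: d=1.
Match coefficients ⇒ f(k) = (2*k + 3)/6.
Then R = B(k−1)f/C = (2*k + 3)/(6*k**2 + 19*k + 12), so s_k = R(k)·t_k = 3**k*(2*k + 3)*factorial(k).
Verify: 3**k*(6*k**2 + 19*k + 12)*factorial(k) matches t_k.

s_k = 3^{k} \left(2 k + 3\right) k!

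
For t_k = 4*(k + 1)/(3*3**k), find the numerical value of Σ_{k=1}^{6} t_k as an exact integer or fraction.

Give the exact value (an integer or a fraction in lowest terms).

Ratio r(k) = (k + 2)/(3*(k + 1)).
Take A(k)=1/3, B(k)=1, C(k)=k + 1.
Key eq: (1/3)·f(k+1) = (1)·f(k) + (k + 1).
d = 1 from the (0,0,1) case.
A polynomial solution: f(k) = -3*(2*k + 3)/4.
Certificate R = B(k−1)f/C = -3*(2*k + 3)/(4*(k + 1)) gives s_k = (-2*k - 3)/3**k.
Δs = 4*(k + 1)/(3*3**k), as required.
Sum = s_(7) − s_(1); s_(7) = -17/2187, s_(1) = -5/3 ⇒ 3628/2187.

Σ = 3628/2187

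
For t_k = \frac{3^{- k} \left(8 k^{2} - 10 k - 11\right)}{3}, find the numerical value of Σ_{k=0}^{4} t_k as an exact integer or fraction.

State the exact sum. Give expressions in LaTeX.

r(k) = (8*k**2 + 6*k - 13)/(3*(8*k**2 - 10*k - 11)) after simplifying.
So A=1/3 and B=1, with C=k**2 - 5*k/4 - 11/8.
f must satisfy (1/3)·f(k+1) − (1)·f(k) = k**2 - 5*k/4 - 11/8.
d = 2 from the (0,0,2) case.
Match coefficients ⇒ f(k) = -3*(4*k**2 - k - 4)/8.
R(k) = B(k−1)·f(k)/C(k) = -3*(4*k**2 - k - 4)/(8*k**2 - 10*k - 11); s_k = R·t_k = (-4*k**2 + k + 4)/3**k.
Check: Δs_k = (8*k**2 - 10*k - 11)/(3*3**k). ✓
Sum = s_(5) − s_(0); s_(5) = -91/243, s_(0) = 4 ⇒ -1063/243.

Σ = -1063/243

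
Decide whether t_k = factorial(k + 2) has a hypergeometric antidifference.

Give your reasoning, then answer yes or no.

Compute t_(k+1)/t_k: get k + 3.
So A=k + 3 and B=1, with C=1.
Solve (k + 3)·f(k+1) − (1)·f(k) = 1.
From deg A=1, deg B=0, deg C=0: d=-1.
Negative degree bound (-1): no f exists, t_k not Gosper-summable.

No — key equation has no polynomial f.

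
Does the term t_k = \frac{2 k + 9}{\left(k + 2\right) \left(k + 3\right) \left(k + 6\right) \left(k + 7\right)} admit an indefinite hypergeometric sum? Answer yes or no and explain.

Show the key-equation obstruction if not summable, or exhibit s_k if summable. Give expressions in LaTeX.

t_(k+1)/t_k = (k + 2)*(k + 6)*(2*k + 11)/((k + 4)*(k + 8)*(2*k + 9)).
So A=k + 2 and B=k + 8, with C=k**3 + 27*k**2/2 + 121*k/2 + 90.
Set up (k + 2)·f(k+1) − (k + 7)·f(k) − (k**3 + 27*k**2/2 + 121*k/2 + 90) = 0.
Bound: deg f ≤ 5.
Coefficient equations give f(k) = k*(k + 3)*(k + 4)*(k + 5)*(k + 8)/24.
Get s_k = R·t_k = k*(k + 8)/(12*(k**2 + 8*k + 12)) with R(k) = B(k−1)f(k)/C(k) = k*(k + 3)*(k + 7)*(k + 8)/(12*(2*k + 9)).
s_(k+1) − s_k = (2*k + 9)/(k**4 + 18*k**3 + 113*k**2 + 288*k + 252) = t_k.

Yes. s_k = \frac{k \left(k + 8\right)}{12 \left(k^{2} + 8 k + 12\right)}.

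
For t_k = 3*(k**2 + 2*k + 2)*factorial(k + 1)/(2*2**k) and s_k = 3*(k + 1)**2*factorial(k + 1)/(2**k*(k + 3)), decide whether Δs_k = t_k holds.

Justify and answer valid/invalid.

Invalid: residual -3*(k**3 + 5*k**2 + 6*k + 4)*factorial(k + 1)/(2**k*(k + 3)*(k + 4)) ≠ 0.

s_(k+1) = 3*(k + 2)**2*factorial(k + 2)/(2*2**k*(k + 4))
s_(k+1) − s_k = 3*(k**4 + 7*k**3 + 18*k**2 + 26*k + 16)*factorial(k + 1)/(2*2**k*(k + 3)*(k + 4))
(s_(k+1) − s_k) − t_k = -3*(k**3 + 5*k**2 + 6*k + 4)*factorial(k + 1)/(2**k*(k + 3)*(k + 4))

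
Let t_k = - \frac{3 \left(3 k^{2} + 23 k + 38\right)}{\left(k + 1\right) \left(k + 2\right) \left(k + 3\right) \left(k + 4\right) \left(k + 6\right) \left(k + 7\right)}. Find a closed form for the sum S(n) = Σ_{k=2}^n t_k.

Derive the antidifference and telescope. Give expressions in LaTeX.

The ratio is (k + 1)*(k + 6)*(23*k + 3*(k + 1)**2 + 61)/((k + 5)*(k + 8)*(3*k**2 + 23*k + 38)).
Take A(k)=k + 1, B(k)=k + 8, C(k)=k**3 + 38*k**2/3 + 51*k + 190/3.
f must satisfy (k + 1)·f(k+1) − (k + 7)·f(k) = k**3 + 38*k**2/3 + 51*k + 190/3.
deg f ≤ 6 (via 1,1,3).
Solving with deg f ≤ 6: f(k) = k*(k + 2)*(k + 4)*(k + 5)*(k**2 + 10*k + 27)/54.
Then R = B(k−1)f/C = k*(k + 2)*(k + 4)*(k + 7)*(k**2 + 10*k + 27)/(18*(3*k**2 + 23*k + 38)), so s_k = R(k)·t_k = k*(-k**2 - 10*k - 27)/(6*(k**3 + 10*k**2 + 27*k + 18)).
Δs = 3*(-3*k**2 - 23*k - 38)/(k**6 + 23*k**5 + 207*k**4 + 925*k**3 + 2144*k**2 + 2412*k + 1008), as required.
s_(n+1) = (-n**3 - 13*n**2 - 50*n - 38)/(6*(n**3 + 13*n**2 + 50*n + 56)) and s_(2) = -17/120, so S(n) = (-n**3 - 13*n**2 - 50*n + 64)/(40*(n**3 + 13*n**2 + 50*n + 56)).

S(n) = \frac{- n^{3} - 13 n^{2} - 50 n + 64}{40 \left(n^{3} + 13 n^{2} + 50 n + 56\right)}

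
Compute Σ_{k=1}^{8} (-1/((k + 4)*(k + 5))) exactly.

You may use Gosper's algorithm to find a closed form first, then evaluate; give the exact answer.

Σ = -8/65

t_(k+1)/t_k = (k + 4)/(k + 6).
Factor: A=k + 4; B=k + 6; C=1.
Solve (k + 4)·f(k+1) − (k + 5)·f(k) = 1.
d = 1 from the (1,1,0) case.
Solve for f: f(k) = k/4 (degree 1 ≤ 1).
Certificate R = B(k−1)f/C = k*(k + 5)/4 gives s_k = -k/(4*k + 16).
Δs = -1/(k**2 + 9*k + 20), as required.
Sum = s_(9) − s_(1); s_(9) = -9/52, s_(1) = -1/20 ⇒ -8/65.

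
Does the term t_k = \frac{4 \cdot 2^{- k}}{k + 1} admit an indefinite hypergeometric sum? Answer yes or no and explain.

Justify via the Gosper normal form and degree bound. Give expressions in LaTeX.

Compute t_(k+1)/t_k: get (k + 1)/(2*(k + 2)).
Gosper form: A/B · C(k+1)/C(k) with A=k/2 + 1/2, B=k + 2, C=1.
Set up (k/2 + 1/2)·f(k+1) − (k + 1)·f(k) − (1) = 0.
d = -1 from the (1,1,0) case.
deg f ≤ -1 is impossible — no certificate.

No; the degree bound rules out any f.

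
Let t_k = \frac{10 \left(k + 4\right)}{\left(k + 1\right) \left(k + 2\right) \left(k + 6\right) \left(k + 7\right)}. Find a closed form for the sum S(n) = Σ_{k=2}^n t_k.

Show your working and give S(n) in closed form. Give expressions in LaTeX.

S(n) = \frac{5 \left(n^{2} + 9 n - 10\right)}{24 \left(n^{2} + 9 n + 14\right)}

Step 1: r(k) = (k + 1)*(k + 5)*(k + 6)/((k + 3)*(k + 4)*(k + 8)).
A = k + 1, B = k + 8, C = k**4 + 16*k**3 + 95*k**2 + 248*k + 240.
Need (k + 1)·f(k+1) − (k + 7)·f(k) = k**4 + 16*k**3 + 95*k**2 + 248*k + 240.
d = 6 from the (1,1,4) case.
Match coefficients ⇒ f(k) = k*(k + 2)*(k + 3)*(k + 4)*(k + 5)*(k + 7)/12.
Then R = B(k−1)f/C = k*(k + 2)*(k + 7)**2/(12*(k + 4)), so s_k = R(k)·t_k = 5*k*(k + 7)/(6*(k**2 + 7*k + 6)).
s_(k+1) − s_k = 10*(k + 4)/(k**4 + 16*k**3 + 83*k**2 + 152*k + 84) = t_k.
Σ_(k=2)^n t_k = s_(n+1) − s_(2) = (5*(n**2 + 9*n + 8)/(6*(n**2 + 9*n + 14))) − (5/8), i.e. 5*(n**2 + 9*n - 10)/(24*(n**2 + 9*n + 14)).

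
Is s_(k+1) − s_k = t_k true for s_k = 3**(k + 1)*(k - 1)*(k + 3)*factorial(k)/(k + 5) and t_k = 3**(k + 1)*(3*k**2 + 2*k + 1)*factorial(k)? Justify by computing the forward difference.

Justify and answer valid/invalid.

s_(k+1) = 3**(k + 2)*k*(k + 4)*factorial(k + 1)/(k + 6)
s_(k+1) − s_k = 3**(k + 1)*(3*k**4 + 29*k**3 + 79*k**2 + 51*k + 18)*factorial(k)/((k + 5)*(k + 6))
(s_(k+1) − s_k) − t_k = -6*3**k*(3*k**3 + 17*k**2 + 10*k + 6)*factorial(k)/((k + 5)*(k + 6))

Invalid: residual -6*3**k*(3*k**3 + 17*k**2 + 10*k + 6)*factorial(k)/((k + 5)*(k + 6)) ≠ 0.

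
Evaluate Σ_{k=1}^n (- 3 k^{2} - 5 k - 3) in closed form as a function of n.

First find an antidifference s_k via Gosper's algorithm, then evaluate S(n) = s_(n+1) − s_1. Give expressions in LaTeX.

S(n) = n \left(- n^{2} - 4 n - 6\right)

Compute t_(k+1)/t_k: get (3*k**2 + 11*k + 11)/(3*k**2 + 5*k + 3).
A = 1, B = 1, C = k**2 + 5*k/3 + 1.
Need (1)·f(k+1) − (1)·f(k) = k**2 + 5*k/3 + 1.
Bound: deg f ≤ 3.
Solving with deg f ≤ 3: f(k) = k*(k**2 + k + 1)/3.
Then R = B(k−1)f/C = k*(k**2 + k + 1)/(3*k**2 + 5*k + 3), so s_k = R(k)·t_k = k*(-k**2 - k - 1).
Verify: -3*k**2 - 5*k - 3 matches t_k.
Evaluate: s_(n+1) = -n**3 - 4*n**2 - 6*n - 3; subtract s_(1) = -3 ⇒ S(n) = n*(-n**2 - 4*n - 6).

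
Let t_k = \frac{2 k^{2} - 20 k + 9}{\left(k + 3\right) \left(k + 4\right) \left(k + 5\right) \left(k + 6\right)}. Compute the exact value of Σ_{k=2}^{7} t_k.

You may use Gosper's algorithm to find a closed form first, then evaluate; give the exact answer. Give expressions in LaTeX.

Σ = -1283/30030

The ratio is -(k + 3)*(20*k - 2*(k + 1)**2 + 11)/((k + 7)*(2*k**2 - 20*k + 9)).
Factor: A=k + 3; B=k + 7; C=k**2 - 10*k + 9/2.
f must satisfy (k + 3)·f(k+1) − (k + 6)·f(k) = k**2 - 10*k + 9/2.
From deg A=1, deg B=1, deg C=2: d=3.
Solving with deg f ≤ 3: f(k) = k*(k**2 - 48*k + 137)/60.
Certificate R = B(k−1)f/C = k*(k + 6)*(k**2 - 48*k + 137)/(30*(2*k**2 - 20*k + 9)) gives s_k = k*(k**2 - 48*k + 137)/(30*(k + 3)*(k + 4)*(k + 5)).
s_(k+1) − s_k = (2*k**2 - 20*k + 9)/(k**4 + 18*k**3 + 119*k**2 + 342*k + 360) = t_k.
Telescoping: Σ = s_(8) − s_(2) = -61/2145 − (1/70) = -1283/30030.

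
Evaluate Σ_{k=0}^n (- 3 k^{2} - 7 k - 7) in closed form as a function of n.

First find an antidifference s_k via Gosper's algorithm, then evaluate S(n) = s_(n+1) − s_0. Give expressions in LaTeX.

S(n) = - n^{3} - 5 n^{2} - 11 n - 7

The ratio is (3*k**2 + 13*k + 17)/(3*k**2 + 7*k + 7).
So A=1 and B=1, with C=k**2 + 7*k/3 + 7/3.
Solve (1)·f(k+1) − (1)·f(k) = k**2 + 7*k/3 + 7/3.
Degrees (0,0,2) ⇒ d ≤ 3.
Match coefficients ⇒ f(k) = k*(k**2 + 2*k + 4)/3.
So s_k = (B(k−1)f/C)·t_k = (k*(k**2 + 2*k + 4)/(3*k**2 + 7*k + 7))·t_k = k*(-k**2 - 2*k - 4).
Δs = -3*k**2 - 7*k - 7, as required.
Σ_(k=0)^n t_k = s_(n+1) − s_(0) = (-n**3 - 5*n**2 - 11*n - 7) − (0), i.e. -n**3 - 5*n**2 - 11*n - 7.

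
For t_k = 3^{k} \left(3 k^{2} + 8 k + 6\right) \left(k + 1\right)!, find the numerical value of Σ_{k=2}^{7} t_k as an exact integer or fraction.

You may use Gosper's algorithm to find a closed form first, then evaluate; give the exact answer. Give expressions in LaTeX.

Σ = 19046845332

The ratio is 3*(3*k**3 + 20*k**2 + 45*k + 34)/(3*k**2 + 8*k + 6).
Normal form (A,B,C) = (3*k + 6, 1, k**2 + 8*k/3 + 2).
Solve (3*k + 6)·f(k+1) − (1)·f(k) = k**2 + 8*k/3 + 2.
d = 1 from the (1,0,2) case.
Coefficient equations give f(k) = k/3.
R(k) = B(k−1)·f(k)/C(k) = k/(3*k**2 + 8*k + 6); s_k = R·t_k = 3**k*k*factorial(k + 1).
Δs = 3**k*(3*k**2 + 8*k + 6)*factorial(k + 1), as required.
Σ_(k=2)^(7) t_k = s_(8) − s_(2) = 19046845440 − (108) = 19046845332.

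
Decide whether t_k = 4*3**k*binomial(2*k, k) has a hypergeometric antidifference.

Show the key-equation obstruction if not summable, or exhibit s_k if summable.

Ratio r(k) = 6*(2*k + 1)/(k + 1).
A = 12*k + 6, B = k + 1, C = 1.
Set up (12*k + 6)·f(k+1) − (k)·f(k) − (1) = 0.
Bound: deg f ≤ -1.
Negative degree bound (-1): no f exists, t_k not Gosper-summable.

No. Not Gosper-summable.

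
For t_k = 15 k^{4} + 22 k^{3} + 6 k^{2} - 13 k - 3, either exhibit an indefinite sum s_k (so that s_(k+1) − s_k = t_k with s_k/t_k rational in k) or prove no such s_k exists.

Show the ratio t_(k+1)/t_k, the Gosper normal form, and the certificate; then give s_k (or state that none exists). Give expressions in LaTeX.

r(k) = (15*k**4 + 82*k**3 + 162*k**2 + 125*k + 27)/(15*k**4 + 22*k**3 + 6*k**2 - 13*k - 3) after simplifying.
So A=1 and B=1, with C=k**4 + 22*k**3/15 + 2*k**2/5 - 13*k/15 - 1/5.
Solve (1)·f(k+1) − (1)·f(k) = k**4 + 22*k**3/15 + 2*k**2/5 - 13*k/15 - 1/5.
Degrees (0,0,4) ⇒ d ≤ 5.
Coefficient equations give f(k) = k*(3*k**4 - 2*k**3 - 4*k**2 - 4*k + 4)/15.
R(k) = B(k−1)·f(k)/C(k) = k*(3*k**4 - 2*k**3 - 4*k**2 - 4*k + 4)/(15*k**4 + 22*k**3 + 6*k**2 - 13*k - 3); s_k = R·t_k = k*(3*k**4 - 2*k**3 - 4*k**2 - 4*k + 4).
Δs = 15*k**4 + 22*k**3 + 6*k**2 - 13*k - 3, as required.

s_k = k \left(3 k^{4} - 2 k^{3} - 4 k^{2} - 4 k + 4\right)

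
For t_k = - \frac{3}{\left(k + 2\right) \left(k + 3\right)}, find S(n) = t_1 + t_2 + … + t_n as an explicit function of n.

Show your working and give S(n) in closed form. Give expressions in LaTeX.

S(n) = - \frac{n}{n + 3}

r(k) = (k + 2)/(k + 4) after simplifying.
So A=k + 2 and B=k + 4, with C=1.
Key eq: (k + 2)·f(k+1) = (k + 3)·f(k) + (1).
deg f ≤ 1 (via 1,1,0).
A polynomial solution: f(k) = k/2.
Then R = B(k−1)f/C = k*(k + 3)/2, so s_k = R(k)·t_k = -3*k/(2*k + 4).
Δs = -3/(k**2 + 5*k + 6), as required.
s_(n+1) = 3*(-n - 1)/(2*(n + 3)) and s_(1) = -1/2, so S(n) = -n/(n + 3).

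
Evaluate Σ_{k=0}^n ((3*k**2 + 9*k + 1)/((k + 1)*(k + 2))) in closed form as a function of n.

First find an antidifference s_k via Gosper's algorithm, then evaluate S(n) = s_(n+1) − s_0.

S(n) = (3*n**2 + 4*n + 1)/(n + 2)

r(k) = (k + 1)*(9*k + 3*(k + 1)**2 + 10)/((k + 3)*(3*k**2 + 9*k + 1)) after simplifying.
Take A(k)=k + 1, B(k)=k + 3, C(k)=k**2 + 3*k + 1/3.
Set up (k + 1)·f(k+1) − (k + 2)·f(k) − (k**2 + 3*k + 1/3) = 0.
deg f ≤ 2 (via 1,1,2).
Coefficient equations give f(k) = k*(3*k - 2)/3.
Then R = B(k−1)f/C = k*(k + 2)*(3*k - 2)/(3*k**2 + 9*k + 1), so s_k = R(k)·t_k = k*(3*k - 2)/(k + 1).
s_(k+1) − s_k = (3*k**2 + 9*k + 1)/(k**2 + 3*k + 2) = t_k.
Telescope: S(n) = s_(n+1) − s_(0) = (3*n**2 + 4*n + 1)/(n + 2) − (0) = (3*n**2 + 4*n + 1)/(n + 2).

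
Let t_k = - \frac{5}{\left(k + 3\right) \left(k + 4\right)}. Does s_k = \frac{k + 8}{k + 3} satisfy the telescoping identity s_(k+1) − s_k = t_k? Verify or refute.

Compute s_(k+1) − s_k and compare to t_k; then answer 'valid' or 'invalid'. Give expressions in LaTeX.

s_(k+1) = (k + 9)/(k + 4)
s_(k+1) − s_k = -5/(k**2 + 7*k + 12)
(s_(k+1) − s_k) − t_k = 0

Valid: the claim telescopes to t_k.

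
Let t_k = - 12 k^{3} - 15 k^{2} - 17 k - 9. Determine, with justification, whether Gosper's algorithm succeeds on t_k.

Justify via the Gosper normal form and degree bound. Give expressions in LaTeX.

The ratio is (12*k**3 + 51*k**2 + 83*k + 53)/(12*k**3 + 15*k**2 + 17*k + 9).
Factor: A=1; B=1; C=k**3 + 5*k**2/4 + 17*k/12 + 3/4.
Need (1)·f(k+1) − (1)·f(k) = k**3 + 5*k**2/4 + 17*k/12 + 3/4.
deg f ≤ 4 (via 0,0,3).
A polynomial solution: f(k) = k*(3*k**3 - k**2 + 4*k + 3)/12.
So s_k = (B(k−1)f/C)·t_k = (k*(3*k**3 - k**2 + 4*k + 3)/(12*k**3 + 15*k**2 + 17*k + 9))·t_k = k*(-3*k**3 + k**2 - 4*k - 3).
Verify: -12*k**3 - 15*k**2 - 17*k - 9 matches t_k.

Yes. s_k = k \left(- 3 k^{3} + k^{2} - 4 k - 3\right).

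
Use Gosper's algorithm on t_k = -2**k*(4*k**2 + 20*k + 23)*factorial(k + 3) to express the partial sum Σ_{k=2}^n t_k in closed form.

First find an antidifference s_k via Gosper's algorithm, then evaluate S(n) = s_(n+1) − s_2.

S(n) = -4*2**n*n*factorial(n + 4) - 6*2**n*factorial(n + 4) + 2400

r(k) = 2*(4*k**3 + 44*k**2 + 159*k + 188)/(4*k**2 + 20*k + 23) after simplifying.
Take A(k)=2*k + 8, B(k)=1, C(k)=k**2 + 5*k + 23/4.
Solve (2*k + 8)·f(k+1) − (1)·f(k) = k**2 + 5*k + 23/4.
Bound: deg f ≤ 1.
Solving with deg f ≤ 1: f(k) = (2*k + 1)/4.
Get s_k = R·t_k = -2**k*(2*k + 1)*factorial(k + 3) with R(k) = B(k−1)f(k)/C(k) = (2*k + 1)/(4*k**2 + 20*k + 23).
Verify: -2**k*(4*k**2 + 20*k + 23)*factorial(k + 3) matches t_k.
Evaluate: s_(n+1) = -2**(n + 1)*(2*n + 3)*factorial(n + 4); subtract s_(2) = -2400 ⇒ S(n) = -4*2**n*n*factorial(n + 4) - 6*2**n*factorial(n + 4) + 2400.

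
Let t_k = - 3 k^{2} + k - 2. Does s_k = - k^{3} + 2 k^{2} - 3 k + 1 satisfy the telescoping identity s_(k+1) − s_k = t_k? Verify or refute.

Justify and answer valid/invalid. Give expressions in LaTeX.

s_(k+1) = -k**3 - k**2 - 2*k - 1
s_(k+1) − s_k = -3*k**2 + k - 2
(s_(k+1) − s_k) − t_k = 0

Valid — Δs_k = t_k.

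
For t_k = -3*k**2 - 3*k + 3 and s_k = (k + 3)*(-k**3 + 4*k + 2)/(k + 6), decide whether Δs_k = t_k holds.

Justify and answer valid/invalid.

s_(k+1) = (k + 4)*(4*k - (k + 1)**3 + 6)/(k + 7)
s_(k+1) − s_k = 3*(-k**4 - 12*k**3 - 33*k**2 - 10*k + 26)/(k**2 + 13*k + 42)
(s_(k+1) − s_k) − t_k = 3*(2*k**3 + 21*k**2 + 19*k - 16)/(k**2 + 13*k + 42)

Invalid: residual 3*(2*k**3 + 21*k**2 + 19*k - 16)/(k**2 + 13*k + 42) ≠ 0.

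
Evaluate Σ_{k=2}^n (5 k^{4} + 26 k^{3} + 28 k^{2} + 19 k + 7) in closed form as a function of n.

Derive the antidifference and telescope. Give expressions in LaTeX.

S(n) = n^{5} + 9 n^{4} + 24 n^{3} + 30 n^{2} + 21 n - 85

The ratio is (5*k**4 + 46*k**3 + 136*k**2 + 173*k + 85)/(5*k**4 + 26*k**3 + 28*k**2 + 19*k + 7).
So A=1 and B=1, with C=k**4 + 26*k**3/5 + 28*k**2/5 + 19*k/5 + 7/5.
f must satisfy (1)·f(k+1) − (1)·f(k) = k**4 + 26*k**3/5 + 28*k**2/5 + 19*k/5 + 7/5.
Degrees (0,0,4) ⇒ d ≤ 5.
Solve for f: f(k) = k*(k**4 + 4*k**3 - 2*k**2 + 2*k + 2)/5 (degree 5 ≤ 5).
Certificate R = B(k−1)f/C = k*(k**4 + 4*k**3 - 2*k**2 + 2*k + 2)/(5*k**4 + 26*k**3 + 28*k**2 + 19*k + 7) gives s_k = k*(k**4 + 4*k**3 - 2*k**2 + 2*k + 2).
s_(k+1) − s_k = 5*k**4 + 26*k**3 + 28*k**2 + 19*k + 7 = t_k.
s_(n+1) = n**5 + 9*n**4 + 24*n**3 + 30*n**2 + 21*n + 7 and s_(2) = 92, so S(n) = n**5 + 9*n**4 + 24*n**3 + 30*n**2 + 21*n - 85.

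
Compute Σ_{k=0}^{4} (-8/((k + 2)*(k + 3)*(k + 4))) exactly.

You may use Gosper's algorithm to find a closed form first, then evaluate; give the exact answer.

Σ = -25/42

Step 1: r(k) = (k + 2)/(k + 5).
A = k + 2, B = k + 5, C = 1.
Key eq: (k + 2)·f(k+1) = (k + 4)·f(k) + (1).
Degrees (1,1,0) ⇒ d ≤ 2.
Solving with deg f ≤ 2: f(k) = k*(k + 5)/12.
R(k) = B(k−1)·f(k)/C(k) = k*(k + 4)*(k + 5)/12; s_k = R·t_k = 2*k*(-k - 5)/(3*(k + 2)*(k + 3)).
s_(k+1) − s_k = -8/(k**3 + 9*k**2 + 26*k + 24) = t_k.
Sum = s_(5) − s_(0); s_(5) = -25/42, s_(0) = 0 ⇒ -25/42.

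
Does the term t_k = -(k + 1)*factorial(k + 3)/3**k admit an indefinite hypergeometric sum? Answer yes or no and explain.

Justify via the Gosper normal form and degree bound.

Yes. s_k = -3**(1 - k)*factorial(k + 3).

t_(k+1)/t_k = (k + 2)*(k + 4)/(3*(k + 1)).
Factor: A=k/3 + 4/3; B=1; C=k + 1.
Key eq: (k/3 + 4/3)·f(k+1) = (1)·f(k) + (k + 1).
deg f ≤ 0 (via 1,0,1).
Coefficient equations give f(k) = 3.
R(k) = B(k−1)·f(k)/C(k) = 3/(k + 1); s_k = R·t_k = -3**(1 - k)*factorial(k + 3).
Check: Δs_k = -(k + 1)*factorial(k + 3)/3**k. ✓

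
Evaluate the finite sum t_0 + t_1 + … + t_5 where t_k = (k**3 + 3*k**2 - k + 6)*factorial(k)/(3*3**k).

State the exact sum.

t_(k+1)/t_k = (k + 1)*(-k + (k + 1)**3 + 3*(k + 1)**2 + 5)/(3*(k**3 + 3*k**2 - k + 6)).
Take A(k)=k/3 + 1/3, B(k)=1, C(k)=k**3 + 3*k**2 - k + 6.
Need (k/3 + 1/3)·f(k+1) − (1)·f(k) = k**3 + 3*k**2 - k + 6.
d = 2 from the (1,0,3) case.
Match coefficients ⇒ f(k) = 3*(k**2 + 3*k - 1).
Then R = B(k−1)f/C = 3*(k**2 + 3*k - 1)/(k**3 + 3*k**2 - k + 6), so s_k = R(k)·t_k = (k**2 + 3*k - 1)*factorial(k)/3**k.
Verify: (k**3 + 3*k**2 - k + 6)*factorial(k)/(3*3**k) matches t_k.
Evaluate s at k=6 and k=0: 4240/81 and -1; difference 4321/81.

Σ = 4321/81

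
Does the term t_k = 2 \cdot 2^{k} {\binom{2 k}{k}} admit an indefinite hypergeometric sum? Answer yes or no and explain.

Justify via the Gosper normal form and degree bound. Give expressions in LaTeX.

No; the degree bound rules out any f.

r(k) = 4*(2*k + 1)/(k + 1) after simplifying.
So A=8*k + 4 and B=k + 1, with C=1.
f must satisfy (8*k + 4)·f(k+1) − (k)·f(k) = 1.
deg f ≤ -1 (via 1,1,0).
Bound -1 < 0, so the key equation has no polynomial solution.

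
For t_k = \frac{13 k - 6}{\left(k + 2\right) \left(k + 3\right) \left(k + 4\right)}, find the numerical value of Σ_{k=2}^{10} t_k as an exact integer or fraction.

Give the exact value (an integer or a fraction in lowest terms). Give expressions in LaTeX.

Σ = 873/910

t_(k+1)/t_k = (k + 2)*(13*k + 7)/((k + 5)*(13*k - 6)).
So A=k + 2 and B=k + 5, with C=k - 6/13.
f must satisfy (k + 2)·f(k+1) − (k + 4)·f(k) = k - 6/13.
From deg A=1, deg B=1, deg C=1: d=2.
A polynomial solution: f(k) = k*(5*k - 14)/39.
Get s_k = R·t_k = k*(5*k - 14)/(3*(k + 2)*(k + 3)) with R(k) = B(k−1)f(k)/C(k) = k*(k + 4)*(5*k - 14)/(3*(13*k - 6)).
Verify: (13*k - 6)/(k**3 + 9*k**2 + 26*k + 24) matches t_k.
Σ_(k=2)^(10) t_k = s_(11) − s_(2) = 451/546 − (-2/15) = 873/910.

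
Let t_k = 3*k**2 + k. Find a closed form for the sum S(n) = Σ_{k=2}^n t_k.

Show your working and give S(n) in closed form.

Step 1: r(k) = (k + 3*(k + 1)**2 + 1)/(k*(3*k + 1)).
Factor: A=1; B=1; C=k**2 + k/3.
f must satisfy (1)·f(k+1) − (1)·f(k) = k**2 + k/3.
deg f ≤ 3 (via 0,0,2).
Match coefficients ⇒ f(k) = k**2*(k - 1)/3.
Certificate R = B(k−1)f/C = k*(k - 1)/(3*k + 1) gives s_k = k**2*(k - 1).
s_(k+1) − s_k = k*(3*k + 1) = t_k.
Telescope: S(n) = s_(n+1) − s_(2) = n*(n**2 + 2*n + 1) − (4) = n**3 + 2*n**2 + n - 4.

S(n) = n**3 + 2*n**2 + n - 4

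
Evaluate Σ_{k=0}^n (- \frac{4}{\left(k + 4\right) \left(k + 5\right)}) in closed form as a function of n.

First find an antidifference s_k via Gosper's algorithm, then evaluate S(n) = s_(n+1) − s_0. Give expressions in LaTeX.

S(n) = \frac{- n - 1}{n + 5}

Compute t_(k+1)/t_k: get (k + 4)/(k + 6).
Factor: A=k + 4; B=k + 6; C=1.
Need (k + 4)·f(k+1) − (k + 5)·f(k) = 1.
From deg A=1, deg B=1, deg C=0: d=1.
A polynomial solution: f(k) = k/4.
Certificate R = B(k−1)f/C = k*(k + 5)/4 gives s_k = -k/(k + 4).
Check: Δs_k = -4/(k**2 + 9*k + 20). ✓
s_(n+1) = (-n - 1)/(n + 5) and s_(0) = 0, so S(n) = (-n - 1)/(n + 5).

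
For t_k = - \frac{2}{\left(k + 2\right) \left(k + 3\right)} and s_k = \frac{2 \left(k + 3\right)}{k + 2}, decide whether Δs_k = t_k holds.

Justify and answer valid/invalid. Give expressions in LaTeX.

valid (s_(k+1) − s_k reduces to t_k)

s_(k+1) = 2*(k + 4)/(k + 3)
s_(k+1) − s_k = -2/(k**2 + 5*k + 6)
(s_(k+1) − s_k) − t_k = 0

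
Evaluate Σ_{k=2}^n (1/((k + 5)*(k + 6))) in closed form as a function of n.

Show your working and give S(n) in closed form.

S(n) = (n - 1)/(7*(n + 6))

Compute t_(k+1)/t_k: get (k + 5)/(k + 7).
Normal form (A,B,C) = (k + 5, k + 7, 1).
Set up (k + 5)·f(k+1) − (k + 6)·f(k) − (1) = 0.
d = 1 from the (1,1,0) case.
A polynomial solution: f(k) = k/5.
Then R = B(k−1)f/C = k*(k + 6)/5, so s_k = R(k)·t_k = k/(5*(k + 5)).
Verify: 1/(k**2 + 11*k + 30) matches t_k.
Evaluate: s_(n+1) = (n + 1)/(5*(n + 6)); subtract s_(2) = 2/35 ⇒ S(n) = (n - 1)/(7*(n + 6)).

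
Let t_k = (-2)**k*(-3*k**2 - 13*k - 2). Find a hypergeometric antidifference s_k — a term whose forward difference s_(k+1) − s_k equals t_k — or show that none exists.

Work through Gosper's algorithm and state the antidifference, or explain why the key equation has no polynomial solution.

The ratio is 2*(-3*k**2 - 19*k - 18)/(3*k**2 + 13*k + 2).
Normal form (A,B,C) = (-2, 1, k**2 + 13*k/3 + 2/3).
Set up (-2)·f(k+1) − (1)·f(k) − (k**2 + 13*k/3 + 2/3) = 0.
Bound: deg f ≤ 2.
Coefficient equations give f(k) = -(k**2 + 3*k - 2)/3.
R(k) = B(k−1)·f(k)/C(k) = -(k**2 + 3*k - 2)/(3*k**2 + 13*k + 2); s_k = R·t_k = (-2)**k*(k**2 + 3*k - 2).
Check: Δs_k = (-2)**k*(-3*k**2 - 13*k - 2). ✓

s_k = (-2)**k*(k**2 + 3*k - 2)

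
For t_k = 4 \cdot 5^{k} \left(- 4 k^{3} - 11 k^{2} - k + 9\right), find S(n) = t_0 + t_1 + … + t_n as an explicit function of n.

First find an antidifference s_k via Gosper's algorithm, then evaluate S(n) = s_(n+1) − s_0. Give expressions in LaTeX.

The ratio is 5*(4*k**3 + 23*k**2 + 35*k + 7)/(4*k**3 + 11*k**2 + k - 9).
A = 5, B = 1, C = k**3 + 11*k**2/4 + k/4 - 9/4.
Solve (5)·f(k+1) − (1)·f(k) = k**3 + 11*k**2/4 + k/4 - 9/4.
Degrees (0,0,3) ⇒ d ≤ 3.
Solve for f: f(k) = (k**3 - k**2 - k - 1)/4 (degree 3 ≤ 3).
So s_k = (B(k−1)f/C)·t_k = ((k**3 - k**2 - k - 1)/(4*k**3 + 11*k**2 + k - 9))·t_k = 4*5**k*(-k**3 + k**2 + k + 1).
s_(k+1) − s_k = 4*5**k*(-4*k**3 - 11*k**2 - k + 9) = t_k.
Σ_(k=0)^n t_k = s_(n+1) − s_(0) = (20*5**n*(-n**3 - 2*n**2 + 2)) − (4), i.e. -20*5**n*n**3 - 40*5**n*n**2 + 40*5**n - 4.

S(n) = - 20 \cdot 5^{n} n^{3} - 40 \cdot 5^{n} n^{2} + 40 \cdot 5^{n} - 4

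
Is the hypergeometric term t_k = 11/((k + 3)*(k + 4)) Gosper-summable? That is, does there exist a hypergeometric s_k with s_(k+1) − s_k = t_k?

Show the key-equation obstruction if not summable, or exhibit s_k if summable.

r(k) = (k + 3)/(k + 5) after simplifying.
Normal form (A,B,C) = (k + 3, k + 5, 1).
f must satisfy (k + 3)·f(k+1) − (k + 4)·f(k) = 1.
From deg A=1, deg B=1, deg C=0: d=1.
Solving with deg f ≤ 1: f(k) = k/3.
Certificate R = B(k−1)f/C = k*(k + 4)/3 gives s_k = 11*k/(3*(k + 3)).
Verify: 11/(k**2 + 7*k + 12) matches t_k.

Yes. s_k = 11*k/(3*(k + 3)).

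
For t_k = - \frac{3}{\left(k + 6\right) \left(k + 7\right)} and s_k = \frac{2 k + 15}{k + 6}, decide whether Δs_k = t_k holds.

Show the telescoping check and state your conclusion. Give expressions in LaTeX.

s_(k+1) = (2*k + 17)/(k + 7)
s_(k+1) − s_k = -3/(k**2 + 13*k + 42)
(s_(k+1) − s_k) − t_k = 0

Valid — Δs_k = t_k.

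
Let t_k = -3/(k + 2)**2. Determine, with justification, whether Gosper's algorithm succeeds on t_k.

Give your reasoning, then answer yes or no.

Compute t_(k+1)/t_k: get (k + 2)**2/(k + 3)**2.
A = k**2 + 4*k + 4, B = k**2 + 6*k + 9, C = 1.
Solve (k**2 + 4*k + 4)·f(k+1) − (k**2 + 4*k + 4)·f(k) = 1.
Degrees (2,2,0) ⇒ d ≤ 0.
f = c0 ⇒ A·f(k+1) − B(k−1)·f(k) − C = -1. The system {-1 = 0} is inconsistent; no antidifference.

No; the coefficient equations for f are inconsistent.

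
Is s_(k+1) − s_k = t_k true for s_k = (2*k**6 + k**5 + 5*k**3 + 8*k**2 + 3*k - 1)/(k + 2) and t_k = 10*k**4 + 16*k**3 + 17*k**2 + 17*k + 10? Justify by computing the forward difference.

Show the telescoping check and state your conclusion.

s_(k+1) = (3*k + 2*(k + 1)**6 + (k + 1)**5 + 5*(k + 1)**3 + 8*(k + 1)**2 + 2)/(k + 3)
s_(k+1) − s_k = (10*k**6 + 58*k**5 + 120*k**4 + 150*k**3 + 150*k**2 + 112*k + 39)/(k**2 + 5*k + 6)
(s_(k+1) − s_k) − t_k = (-8*k**5 - 37*k**4 - 48*k**3 - 47*k**2 - 40*k - 21)/(k**2 + 5*k + 6)

Invalid: residual (-8*k**5 - 37*k**4 - 48*k**3 - 47*k**2 - 40*k - 21)/(k**2 + 5*k + 6) ≠ 0.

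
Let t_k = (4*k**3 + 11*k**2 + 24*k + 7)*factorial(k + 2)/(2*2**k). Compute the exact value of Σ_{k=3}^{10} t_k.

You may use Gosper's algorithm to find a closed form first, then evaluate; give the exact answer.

Σ = 2864185395/2

t_(k+1)/t_k = (4*k**4 + 35*k**3 + 127*k**2 + 220*k + 138)/(2*(4*k**3 + 11*k**2 + 24*k + 7)).
Factor: A=k/2 + 3/2; B=1; C=k**3 + 11*k**2/4 + 6*k + 7/4.
Need (k/2 + 3/2)·f(k+1) − (1)·f(k) = k**3 + 11*k**2/4 + 6*k + 7/4.
Bound: deg f ≤ 2.
Match coefficients ⇒ f(k) = (4*k**2 - k - 2)/2.
Certificate R = B(k−1)f/C = 2*(4*k**2 - k - 2)/(4*k**3 + 11*k**2 + 24*k + 7) gives s_k = (4*k**2 - k - 2)*factorial(k + 2)/2**k.
Check: Δs_k = (4*k**3 + 11*k**2 + 24*k + 7)*factorial(k + 2)/(2*2**k). ✓
Σ_(k=3)^(10) t_k = s_(11) − s_(3) = 2864186325/2 − (465) = 2864185395/2.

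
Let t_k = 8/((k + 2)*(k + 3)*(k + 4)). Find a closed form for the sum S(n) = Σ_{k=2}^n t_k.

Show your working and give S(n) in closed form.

S(n) = (n**2 + 7*n - 8)/(5*(n**2 + 7*n + 12))

The ratio is (k + 2)/(k + 5).
Factor: A=k + 2; B=k + 5; C=1.
f must satisfy (k + 2)·f(k+1) − (k + 4)·f(k) = 1.
d = 2 from the (1,1,0) case.
Coefficient equations give f(k) = k*(k + 5)/12.
Then R = B(k−1)f/C = k*(k + 4)*(k + 5)/12, so s_k = R(k)·t_k = 2*k*(k + 5)/(3*(k + 2)*(k + 3)).
Verify: 8/(k**3 + 9*k**2 + 26*k + 24) matches t_k.
s_(n+1) = 2*(n**2 + 7*n + 6)/(3*(n**2 + 7*n + 12)) and s_(2) = 7/15, so S(n) = (n**2 + 7*n - 8)/(5*(n**2 + 7*n + 12)).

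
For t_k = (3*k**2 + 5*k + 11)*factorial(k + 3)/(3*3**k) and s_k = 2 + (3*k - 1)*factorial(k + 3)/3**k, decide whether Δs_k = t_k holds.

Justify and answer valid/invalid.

valid (s_(k+1) − s_k reduces to t_k)

s_(k+1) = 3**(-k - 1)*(3*k + 2)*factorial(k + 4) + 2
s_(k+1) − s_k = (3*k**2 + 5*k + 11)*factorial(k + 3)/(3*3**k)
(s_(k+1) − s_k) − t_k = 0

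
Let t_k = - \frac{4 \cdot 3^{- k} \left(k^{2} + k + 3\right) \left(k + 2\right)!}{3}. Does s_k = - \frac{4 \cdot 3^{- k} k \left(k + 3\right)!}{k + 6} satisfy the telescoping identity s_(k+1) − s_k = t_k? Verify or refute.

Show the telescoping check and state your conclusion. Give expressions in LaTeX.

s_(k+1) = -4*(k + 1)*factorial(k + 4)/(3*3**k*(k + 7))
s_(k+1) − s_k = -4*(k**3 + 8*k**2 + 13*k + 24)*factorial(k + 3)/(3*3**k*(k + 6)*(k + 7))
(s_(k+1) − s_k) − t_k = 4*(k**3 + 7*k**2 + 6*k + 18)*factorial(k + 2)/(3**k*(k + 6)*(k + 7))

Invalid: residual \frac{4 \cdot 3^{- k} \left(k^{3} + 7 k^{2} + 6 k + 18\right) \left(k + 2\right)!}{\left(k + 6\right) \left(k + 7\right)} ≠ 0.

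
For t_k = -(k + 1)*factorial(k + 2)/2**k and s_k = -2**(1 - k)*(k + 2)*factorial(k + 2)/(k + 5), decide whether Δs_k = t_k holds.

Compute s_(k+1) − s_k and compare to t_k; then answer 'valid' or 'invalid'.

s_(k+1) = -(k + 3)*factorial(k + 3)/(2**k*(k + 6))
s_(k+1) − s_k = -(k**3 + 9*k**2 + 23*k + 21)*factorial(k + 2)/(2**k*(k + 5)*(k + 6))
(s_(k+1) − s_k) − t_k = 3*(k**2 + 6*k + 3)*factorial(k + 2)/(2**k*(k + 5)*(k + 6))

Invalid: residual 3*(k**2 + 6*k + 3)*factorial(k + 2)/(2**k*(k + 5)*(k + 6)) ≠ 0.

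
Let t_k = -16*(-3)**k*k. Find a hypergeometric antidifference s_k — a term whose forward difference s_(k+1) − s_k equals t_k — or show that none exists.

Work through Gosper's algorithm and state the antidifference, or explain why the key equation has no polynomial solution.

Ratio r(k) = -3 - 3/k.
Take A(k)=-3, B(k)=1, C(k)=k.
Solve (-3)·f(k+1) − (1)·f(k) = k.
deg f ≤ 1 (via 0,0,1).
Solve for f: f(k) = -(4*k - 3)/16 (degree 1 ≤ 1).
Certificate R = B(k−1)f/C = -(4*k - 3)/(16*k) gives s_k = (-3)**k*(4*k - 3).
Δs = -16*(-3)**k*k, as required.

s_k = (-3)**k*(4*k - 3)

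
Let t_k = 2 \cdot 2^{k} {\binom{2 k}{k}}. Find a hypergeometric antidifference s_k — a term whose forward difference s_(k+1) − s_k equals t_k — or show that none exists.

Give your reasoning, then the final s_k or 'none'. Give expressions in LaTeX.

not Gosper-summable; s_k does not exist

The ratio is 4*(2*k + 1)/(k + 1).
Normal form (A,B,C) = (8*k + 4, k + 1, 1).
Key eq: (8*k + 4)·f(k+1) = (k)·f(k) + (1).
Bound: deg f ≤ -1.
d = -1 < 0 ⇒ no nonzero polynomial f; not summable.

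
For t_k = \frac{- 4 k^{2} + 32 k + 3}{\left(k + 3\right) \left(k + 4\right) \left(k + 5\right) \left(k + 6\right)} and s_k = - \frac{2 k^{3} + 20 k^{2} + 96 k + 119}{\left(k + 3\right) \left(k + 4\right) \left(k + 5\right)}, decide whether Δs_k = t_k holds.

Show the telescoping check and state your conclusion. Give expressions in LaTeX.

s_(k+1) = (-96*k - 2*(k + 1)**3 - 20*(k + 1)**2 - 215)/((k + 4)*(k + 5)*(k + 6))
s_(k+1) − s_k = (-4*k**2 + 32*k + 3)/(k**4 + 18*k**3 + 119*k**2 + 342*k + 360)
(s_(k+1) − s_k) − t_k = 0

Valid: the claim telescopes to t_k.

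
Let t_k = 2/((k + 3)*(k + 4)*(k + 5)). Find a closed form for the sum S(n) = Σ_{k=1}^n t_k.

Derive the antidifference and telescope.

r(k) = (k + 3)/(k + 6) after simplifying.
So A=k + 3 and B=k + 6, with C=1.
f must satisfy (k + 3)·f(k+1) − (k + 5)·f(k) = 1.
d = 2 from the (1,1,0) case.
A polynomial solution: f(k) = k*(k + 7)/24.
R(k) = B(k−1)·f(k)/C(k) = k*(k + 5)*(k + 7)/24; s_k = R·t_k = k*(k + 7)/(12*(k + 3)*(k + 4)).
Check: Δs_k = 2/(k**3 + 12*k**2 + 47*k + 60). ✓
s_(n+1) = (n**2 + 9*n + 8)/(12*(n**2 + 9*n + 20)) and s_(1) = 1/30, so S(n) = n*(n + 9)/(20*(n**2 + 9*n + 20)).

S(n) = n*(n + 9)/(20*(n**2 + 9*n + 20))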